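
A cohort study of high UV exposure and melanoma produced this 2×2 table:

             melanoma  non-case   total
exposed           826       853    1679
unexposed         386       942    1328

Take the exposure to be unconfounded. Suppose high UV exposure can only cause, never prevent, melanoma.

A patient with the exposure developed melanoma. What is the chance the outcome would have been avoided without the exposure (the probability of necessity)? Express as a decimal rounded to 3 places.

p₁ = P(outcome | exposed) = 826/1679 = 0.49196
p₀ = P(outcome | unexposed) = 386/1328 = 0.29066
Under exogeneity and monotonicity, PN = (p₁ − p₀) / p₁.
PN = (0.49196 − 0.29066) / 0.49196 = 0.2013 / 0.49196 ≈ 0.4092

PN ≈ 0.409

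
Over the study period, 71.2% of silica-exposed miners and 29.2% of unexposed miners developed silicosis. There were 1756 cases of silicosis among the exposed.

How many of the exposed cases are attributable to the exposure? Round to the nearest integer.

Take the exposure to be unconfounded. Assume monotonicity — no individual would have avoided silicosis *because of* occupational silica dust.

about 1036 cases

p₁ = 0.712, p₀ = 0.292.
PN = (p₁ − p₀)/p₁ = (0.712 − 0.292) / 0.712 ≈ 0.58989.
Attributable cases ≈ PN × (exposed cases) = 0.58989 × 1756 ≈ 1035.84.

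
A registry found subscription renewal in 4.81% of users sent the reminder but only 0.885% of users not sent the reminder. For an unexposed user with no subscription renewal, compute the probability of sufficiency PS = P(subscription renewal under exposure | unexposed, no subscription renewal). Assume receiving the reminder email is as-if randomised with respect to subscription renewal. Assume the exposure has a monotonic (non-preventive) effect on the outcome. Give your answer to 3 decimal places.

p₁ = 0.0481, p₀ = 0.00885.
Under exogeneity and monotonicity, PS = (p₁ − p₀) / (1 − p₀).
PS = (0.0481 − 0.00885) / (1 − 0.00885) = 0.03925 / 0.99115 ≈ 0.0396

PS ≈ 0.040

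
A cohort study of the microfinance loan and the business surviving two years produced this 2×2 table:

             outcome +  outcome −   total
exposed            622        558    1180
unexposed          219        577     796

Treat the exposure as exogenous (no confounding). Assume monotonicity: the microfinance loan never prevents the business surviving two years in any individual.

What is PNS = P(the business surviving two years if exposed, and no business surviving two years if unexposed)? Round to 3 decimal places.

p₁ = P(outcome | exposed) = 622/1180 = 0.52712
p₀ = P(outcome | unexposed) = 219/796 = 0.27513
Under exogeneity and monotonicity, PNS = p₁ − p₀.
PNS = 0.52712 − 0.27513 = 0.25199

PNS ≈ 0.252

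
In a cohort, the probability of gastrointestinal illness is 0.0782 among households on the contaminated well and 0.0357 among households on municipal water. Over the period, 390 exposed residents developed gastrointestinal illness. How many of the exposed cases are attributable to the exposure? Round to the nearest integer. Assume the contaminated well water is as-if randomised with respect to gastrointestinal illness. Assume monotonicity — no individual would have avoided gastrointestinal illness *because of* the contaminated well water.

Let p₁ = 0.0782, p₀ = 0.0357.
PN = (p₁ − p₀)/p₁ = (0.0782 − 0.0357) / 0.0782 ≈ 0.54348.
Attributable cases ≈ PN × (exposed cases) = 0.54348 × 390 ≈ 211.96.

about 212 cases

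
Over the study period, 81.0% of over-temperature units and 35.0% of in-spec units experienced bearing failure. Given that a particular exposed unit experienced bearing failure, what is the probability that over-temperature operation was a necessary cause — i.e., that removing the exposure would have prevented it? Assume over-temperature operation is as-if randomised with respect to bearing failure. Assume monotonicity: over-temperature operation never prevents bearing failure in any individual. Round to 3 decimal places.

p₁ = 0.81, p₀ = 0.35.
Under exogeneity and monotonicity, PN = (p₁ − p₀) / p₁.
PN = (0.81 − 0.35) / 0.81 = 0.46 / 0.81 ≈ 0.5679

PN ≈ 0.568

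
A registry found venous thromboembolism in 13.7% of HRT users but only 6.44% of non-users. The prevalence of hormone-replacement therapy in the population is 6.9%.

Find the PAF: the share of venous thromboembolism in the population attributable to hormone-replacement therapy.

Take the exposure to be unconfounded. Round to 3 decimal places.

PAF ≈ 0.072

p₁ = 0.137, p₀ = 0.0644.
Overall risk P(Y=1) = π·p₁ + (1−π)·p₀ = 0.069×0.137 + 0.931×0.0644 = 0.069409.
Under exogeneity, PAF = [P(Y=1) − p₀] / P(Y=1).
PAF = (0.069409 − 0.0644) / 0.069409 ≈ 0.0722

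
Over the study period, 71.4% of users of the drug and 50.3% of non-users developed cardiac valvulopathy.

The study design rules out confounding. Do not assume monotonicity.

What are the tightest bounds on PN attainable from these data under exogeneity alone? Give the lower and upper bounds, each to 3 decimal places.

0.296 ≤ PN ≤ 0.696

p₁ = 0.714, p₀ = 0.503.
Under exogeneity alone the bounds on PN are max{0,(p₁−p₀)/p₁} ≤ PN ≤ min{1,(1−p₀)/p₁}.
  lower = (p₁ − p₀)/p₁ = 0.211 / 0.714 ≈ 0.2955
  upper = min{1, (1 − p₀)/p₁} = 0.497 / 0.714 ≈ 0.6961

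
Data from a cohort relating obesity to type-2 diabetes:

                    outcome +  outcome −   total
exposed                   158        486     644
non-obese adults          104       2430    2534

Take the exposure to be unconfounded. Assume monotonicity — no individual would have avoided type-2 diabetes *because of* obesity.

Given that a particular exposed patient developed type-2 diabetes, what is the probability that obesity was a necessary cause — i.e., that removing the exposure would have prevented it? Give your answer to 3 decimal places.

PN ≈ 0.833

p₁ = P(outcome | exposed) = 158/644 = 0.24534
p₀ = P(outcome | unexposed) = 104/2534 = 0.041042
Under exogeneity and monotonicity, PN = (p₁ − p₀) / p₁.
PN = (0.24534 − 0.041042) / 0.24534 = 0.2043 / 0.24534 ≈ 0.8327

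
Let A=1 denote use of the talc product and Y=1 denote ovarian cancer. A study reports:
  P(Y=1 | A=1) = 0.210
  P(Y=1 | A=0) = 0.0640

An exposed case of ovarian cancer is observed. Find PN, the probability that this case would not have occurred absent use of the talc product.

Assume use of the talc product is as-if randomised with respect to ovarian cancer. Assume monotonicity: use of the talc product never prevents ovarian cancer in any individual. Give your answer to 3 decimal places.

Let p₁ = 0.21, p₀ = 0.064.
Under exogeneity and monotonicity, PN = (p₁ − p₀) / p₁.
PN = (0.21 − 0.064) / 0.21 = 0.146 / 0.21 ≈ 0.6952

PN ≈ 0.695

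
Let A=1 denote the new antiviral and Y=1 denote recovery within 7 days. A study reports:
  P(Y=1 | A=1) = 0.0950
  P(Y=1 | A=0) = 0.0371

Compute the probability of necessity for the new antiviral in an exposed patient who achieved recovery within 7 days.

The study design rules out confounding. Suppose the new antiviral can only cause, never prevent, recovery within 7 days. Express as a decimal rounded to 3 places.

PN ≈ 0.609

Let p₁ = 0.095, p₀ = 0.0371.
Under exogeneity and monotonicity, PN = (p₁ − p₀) / p₁.
PN = (0.095 − 0.0371) / 0.095 = 0.0579 / 0.095 ≈ 0.6095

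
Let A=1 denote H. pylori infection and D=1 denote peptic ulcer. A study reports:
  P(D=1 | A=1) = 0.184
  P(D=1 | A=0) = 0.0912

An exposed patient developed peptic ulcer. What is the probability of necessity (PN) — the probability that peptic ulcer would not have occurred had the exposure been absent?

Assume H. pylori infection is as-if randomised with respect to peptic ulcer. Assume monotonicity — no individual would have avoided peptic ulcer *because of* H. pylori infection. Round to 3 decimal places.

Let p₁ = 0.184, p₀ = 0.0912.
Under exogeneity and monotonicity, PN = (p₁ − p₀) / p₁.
PN = (0.184 − 0.0912) / 0.184 = 0.0928 / 0.184 ≈ 0.5043

PN ≈ 0.504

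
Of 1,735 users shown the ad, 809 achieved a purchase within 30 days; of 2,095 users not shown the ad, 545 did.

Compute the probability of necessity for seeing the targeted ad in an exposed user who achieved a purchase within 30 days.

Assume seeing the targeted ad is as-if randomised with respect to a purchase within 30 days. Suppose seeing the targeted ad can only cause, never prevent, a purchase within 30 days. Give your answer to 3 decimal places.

PN ≈ 0.442

p₁ = P(outcome | exposed) = 809/1735 = 0.46628
p₀ = P(outcome | unexposed) = 545/2095 = 0.26014
Under exogeneity and monotonicity, PN = (p₁ − p₀) / p₁.
PN = (0.46628 − 0.26014) / 0.46628 = 0.20614 / 0.46628 ≈ 0.4421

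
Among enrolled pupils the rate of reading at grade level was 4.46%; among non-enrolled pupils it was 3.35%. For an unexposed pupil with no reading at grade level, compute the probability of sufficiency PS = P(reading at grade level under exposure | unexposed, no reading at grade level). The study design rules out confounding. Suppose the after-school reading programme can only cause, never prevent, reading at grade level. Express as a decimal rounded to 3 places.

PS ≈ 0.011

p₁ = 0.0446, p₀ = 0.0335.
Under exogeneity and monotonicity, PS = (p₁ − p₀) / (1 − p₀).
PS = (0.0446 − 0.0335) / (1 − 0.0335) = 0.0111 / 0.9665 ≈ 0.0115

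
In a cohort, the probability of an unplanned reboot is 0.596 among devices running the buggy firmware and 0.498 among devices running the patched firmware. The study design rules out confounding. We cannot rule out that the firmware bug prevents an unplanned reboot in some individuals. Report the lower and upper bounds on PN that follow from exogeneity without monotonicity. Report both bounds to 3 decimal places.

0.164 ≤ PN ≤ 0.842

Let p₁ = 0.596, p₀ = 0.498.
Under exogeneity alone the bounds on PN are max{0,(p₁−p₀)/p₁} ≤ PN ≤ min{1,(1−p₀)/p₁}.
  lower = (p₁ − p₀)/p₁ = 0.098 / 0.596 ≈ 0.1644
  upper = min{1, (1 − p₀)/p₁} = 0.502 / 0.596 ≈ 0.8423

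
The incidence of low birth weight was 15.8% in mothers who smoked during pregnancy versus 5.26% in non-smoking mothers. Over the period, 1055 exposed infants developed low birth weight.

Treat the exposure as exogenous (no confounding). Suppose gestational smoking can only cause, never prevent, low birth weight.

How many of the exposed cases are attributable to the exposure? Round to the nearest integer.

p₁ = 0.158, p₀ = 0.0526.
PN = (p₁ − p₀)/p₁ = (0.158 − 0.0526) / 0.158 ≈ 0.66709.
Attributable cases ≈ PN × (exposed cases) = 0.66709 × 1055 ≈ 703.78.

about 704 cases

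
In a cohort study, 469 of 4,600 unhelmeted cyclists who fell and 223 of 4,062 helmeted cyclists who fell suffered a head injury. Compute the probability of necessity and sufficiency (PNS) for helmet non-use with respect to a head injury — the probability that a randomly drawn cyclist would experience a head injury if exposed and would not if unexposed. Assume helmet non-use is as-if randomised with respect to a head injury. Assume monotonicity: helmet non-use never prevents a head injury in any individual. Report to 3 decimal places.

p₁ = P(outcome | exposed) = 469/4600 = 0.10196
p₀ = P(outcome | unexposed) = 223/4062 = 0.054899
Under exogeneity and monotonicity, PNS = p₁ − p₀.
PNS = 0.10196 − 0.054899 = 0.047057

PNS ≈ 0.047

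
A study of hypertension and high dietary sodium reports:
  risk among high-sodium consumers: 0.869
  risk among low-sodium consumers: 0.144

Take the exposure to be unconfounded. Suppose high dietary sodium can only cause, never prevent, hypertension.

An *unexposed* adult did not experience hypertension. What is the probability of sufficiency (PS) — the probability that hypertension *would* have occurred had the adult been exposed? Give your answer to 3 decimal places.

Let p₁ = 0.869, p₀ = 0.144.
Under exogeneity and monotonicity, PS = (p₁ − p₀) / (1 − p₀).
PS = (0.869 − 0.144) / (1 − 0.144) = 0.725 / 0.856 ≈ 0.8470

PS ≈ 0.847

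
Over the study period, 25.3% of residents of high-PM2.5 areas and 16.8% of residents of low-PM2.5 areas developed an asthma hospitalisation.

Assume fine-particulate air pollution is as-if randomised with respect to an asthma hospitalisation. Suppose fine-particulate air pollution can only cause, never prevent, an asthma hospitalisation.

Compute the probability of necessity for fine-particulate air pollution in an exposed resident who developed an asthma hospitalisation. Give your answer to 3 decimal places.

p₁ = 0.253, p₀ = 0.168.
Under exogeneity and monotonicity, PN = (p₁ − p₀) / p₁.
PN = (0.253 − 0.168) / 0.253 = 0.085 / 0.253 ≈ 0.3360

PN ≈ 0.336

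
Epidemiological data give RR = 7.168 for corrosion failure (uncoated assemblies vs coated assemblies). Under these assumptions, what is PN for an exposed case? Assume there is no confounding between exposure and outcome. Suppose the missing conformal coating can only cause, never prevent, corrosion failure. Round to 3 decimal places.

PN ≈ 0.860

Under exogeneity and monotonicity, PN = (RR − 1) / RR = 1 − 1/RR.
PN = (7.168 − 1) / 7.168 = 6.168 / 7.168 ≈ 0.8605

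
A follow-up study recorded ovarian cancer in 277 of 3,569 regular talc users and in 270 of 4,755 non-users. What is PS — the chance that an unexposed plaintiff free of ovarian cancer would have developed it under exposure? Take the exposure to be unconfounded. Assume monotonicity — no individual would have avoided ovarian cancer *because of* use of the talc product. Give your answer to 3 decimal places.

PS ≈ 0.022

p₁ = P(outcome | exposed) = 277/3569 = 0.077613
p₀ = P(outcome | unexposed) = 270/4755 = 0.056782
Under exogeneity and monotonicity, PS = (p₁ − p₀) / (1 − p₀).
PS = (0.077613 − 0.056782) / (1 − 0.056782) = 0.02083 / 0.94322 ≈ 0.0221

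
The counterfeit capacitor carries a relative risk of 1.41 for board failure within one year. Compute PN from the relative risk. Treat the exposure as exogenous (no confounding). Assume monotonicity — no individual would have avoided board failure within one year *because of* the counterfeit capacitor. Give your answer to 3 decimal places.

PN ≈ 0.291

Under exogeneity and monotonicity, PN = (RR − 1) / RR = 1 − 1/RR.
PN = (1.41 − 1) / 1.41 = 0.41 / 1.41 ≈ 0.2908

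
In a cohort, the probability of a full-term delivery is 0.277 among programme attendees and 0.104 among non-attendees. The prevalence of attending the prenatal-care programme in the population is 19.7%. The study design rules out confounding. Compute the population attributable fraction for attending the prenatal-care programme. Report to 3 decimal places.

PAF ≈ 0.247

Let p₁ = 0.277, p₀ = 0.104.
Overall risk P(Y=1) = π·p₁ + (1−π)·p₀ = 0.197×0.277 + 0.803×0.104 = 0.13808.
Under exogeneity, PAF = [P(Y=1) − p₀] / P(Y=1).
PAF = (0.13808 − 0.104) / 0.13808 ≈ 0.2468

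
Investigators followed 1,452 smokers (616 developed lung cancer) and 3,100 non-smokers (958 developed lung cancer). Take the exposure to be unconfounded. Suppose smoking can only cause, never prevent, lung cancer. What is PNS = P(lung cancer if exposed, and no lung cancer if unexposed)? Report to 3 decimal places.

p₁ = P(outcome | exposed) = 616/1452 = 0.42424
p₀ = P(outcome | unexposed) = 958/3100 = 0.30903
Under exogeneity and monotonicity, PNS = p₁ − p₀.
PNS = 0.42424 − 0.30903 = 0.11521

PNS ≈ 0.115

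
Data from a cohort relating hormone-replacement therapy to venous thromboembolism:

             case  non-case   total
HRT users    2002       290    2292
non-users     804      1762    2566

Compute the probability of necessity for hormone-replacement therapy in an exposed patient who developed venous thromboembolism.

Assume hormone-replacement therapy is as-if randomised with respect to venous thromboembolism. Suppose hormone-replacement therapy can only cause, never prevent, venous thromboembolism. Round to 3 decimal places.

p₁ = P(outcome | exposed) = 2002/2292 = 0.87347
p₀ = P(outcome | unexposed) = 804/2566 = 0.31333
Under exogeneity and monotonicity, PN = (p₁ − p₀)/p₁.
PN = (0.87347 − 0.31333) / 0.87347 ≈ 0.6413

PN ≈ 0.641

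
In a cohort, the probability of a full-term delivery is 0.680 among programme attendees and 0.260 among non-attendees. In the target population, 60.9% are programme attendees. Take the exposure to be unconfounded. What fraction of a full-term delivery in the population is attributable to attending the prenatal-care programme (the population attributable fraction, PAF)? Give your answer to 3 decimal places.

Let p₁ = 0.68, p₀ = 0.26.
Overall risk P(Y=1) = π·p₁ + (1−π)·p₀ = 0.609×0.68 + 0.391×0.26 = 0.51578.
Under exogeneity, PAF = [P(Y=1) − p₀] / P(Y=1).
PAF = (0.51578 − 0.26) / 0.51578 ≈ 0.4959

PAF ≈ 0.496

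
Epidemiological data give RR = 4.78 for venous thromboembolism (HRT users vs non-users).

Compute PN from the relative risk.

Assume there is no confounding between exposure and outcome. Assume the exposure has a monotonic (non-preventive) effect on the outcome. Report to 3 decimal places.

PN ≈ 0.791

Under exogeneity and monotonicity, PN = (RR − 1) / RR = 1 − 1/RR.
PN = (4.78 − 1) / 4.78 = 3.78 / 4.78 ≈ 0.7908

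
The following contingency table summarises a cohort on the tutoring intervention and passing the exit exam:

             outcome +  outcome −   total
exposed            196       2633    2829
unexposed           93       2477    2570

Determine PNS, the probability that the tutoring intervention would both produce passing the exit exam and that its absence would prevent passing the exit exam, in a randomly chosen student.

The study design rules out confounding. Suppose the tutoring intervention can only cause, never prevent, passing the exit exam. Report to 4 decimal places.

p₁ = P(outcome | exposed) = 196/2829 = 0.069282
p₀ = P(outcome | unexposed) = 93/2570 = 0.036187
Under exogeneity and monotonicity, PNS = p₁ − p₀.
PNS = 0.069282 − 0.036187 = 0.033096

PNS ≈ 0.0331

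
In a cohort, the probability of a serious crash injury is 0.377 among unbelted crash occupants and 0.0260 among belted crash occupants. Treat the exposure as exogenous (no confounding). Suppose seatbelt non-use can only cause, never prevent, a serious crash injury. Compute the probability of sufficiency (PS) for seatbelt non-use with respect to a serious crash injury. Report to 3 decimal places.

PS ≈ 0.360

Let p₁ = 0.377, p₀ = 0.026.
Under exogeneity and monotonicity, PS = (p₁ − p₀) / (1 − p₀).
PS = (0.377 − 0.026) / (1 − 0.026) = 0.351 / 0.974 ≈ 0.3604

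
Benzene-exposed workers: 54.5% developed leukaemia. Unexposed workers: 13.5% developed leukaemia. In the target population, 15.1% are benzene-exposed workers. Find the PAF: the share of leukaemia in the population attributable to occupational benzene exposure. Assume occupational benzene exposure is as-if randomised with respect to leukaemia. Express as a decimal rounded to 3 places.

p₁ = 0.545, p₀ = 0.135.
Overall risk P(Y=1) = π·p₁ + (1−π)·p₀ = 0.151×0.545 + 0.849×0.135 = 0.19691.
Under exogeneity, PAF = [P(Y=1) − p₀] / P(Y=1).
PAF = (0.19691 − 0.135) / 0.19691 ≈ 0.3144

PAF ≈ 0.314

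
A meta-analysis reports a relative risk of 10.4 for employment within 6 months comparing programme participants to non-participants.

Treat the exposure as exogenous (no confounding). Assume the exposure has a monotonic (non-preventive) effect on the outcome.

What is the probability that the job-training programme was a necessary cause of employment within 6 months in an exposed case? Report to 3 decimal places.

Under exogeneity and monotonicity, PN = (RR − 1) / RR = 1 − 1/RR.
PN = (10.4 − 1) / 10.4 = 9.4 / 10.4 ≈ 0.9038

PN ≈ 0.904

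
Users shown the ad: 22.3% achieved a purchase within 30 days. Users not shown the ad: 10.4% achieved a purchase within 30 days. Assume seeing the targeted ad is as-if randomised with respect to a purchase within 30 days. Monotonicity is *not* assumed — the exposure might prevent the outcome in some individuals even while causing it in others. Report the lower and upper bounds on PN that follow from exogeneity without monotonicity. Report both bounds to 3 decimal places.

0.534 ≤ PN ≤ 1.000

p₁ = 0.223, p₀ = 0.104.
Under exogeneity alone the bounds on PN are max{0,(p₁−p₀)/p₁} ≤ PN ≤ min{1,(1−p₀)/p₁}.
  lower = (p₁ − p₀)/p₁ = 0.119 / 0.223 ≈ 0.5336
  upper = min{1, (1 − p₀)/p₁} = 0.896 / 0.223 ≈ 4.0179 → capped at 1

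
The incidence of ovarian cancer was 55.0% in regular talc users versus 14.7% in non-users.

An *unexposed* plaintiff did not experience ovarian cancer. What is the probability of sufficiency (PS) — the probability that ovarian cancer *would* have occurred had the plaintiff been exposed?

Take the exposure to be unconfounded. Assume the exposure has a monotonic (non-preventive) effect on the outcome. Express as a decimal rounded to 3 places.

PS ≈ 0.472

p₁ = 0.55, p₀ = 0.147.
Under exogeneity and monotonicity, PS = (p₁ − p₀) / (1 − p₀).
PS = (0.55 − 0.147) / (1 − 0.147) = 0.403 / 0.853 ≈ 0.4725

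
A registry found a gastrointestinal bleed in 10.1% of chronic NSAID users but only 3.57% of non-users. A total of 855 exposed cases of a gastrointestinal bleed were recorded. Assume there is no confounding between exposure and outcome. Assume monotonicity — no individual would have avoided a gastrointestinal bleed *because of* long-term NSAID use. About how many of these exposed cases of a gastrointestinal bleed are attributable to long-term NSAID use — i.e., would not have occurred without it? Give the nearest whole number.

p₁ = 0.101, p₀ = 0.0357.
PN = (p₁ − p₀)/p₁ = (0.101 − 0.0357) / 0.101 ≈ 0.64653.
Attributable cases ≈ PN × (exposed cases) = 0.64653 × 855 ≈ 552.79.

about 553 cases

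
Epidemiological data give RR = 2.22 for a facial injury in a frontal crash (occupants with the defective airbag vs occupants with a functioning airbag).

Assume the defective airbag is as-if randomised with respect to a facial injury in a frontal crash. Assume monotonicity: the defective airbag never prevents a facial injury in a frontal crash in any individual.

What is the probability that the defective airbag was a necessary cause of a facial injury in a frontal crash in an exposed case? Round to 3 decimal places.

PN ≈ 0.550

Under exogeneity and monotonicity, PN = (RR − 1) / RR = 1 − 1/RR.
PN = (2.22 − 1) / 2.22 = 1.22 / 2.22 ≈ 0.5495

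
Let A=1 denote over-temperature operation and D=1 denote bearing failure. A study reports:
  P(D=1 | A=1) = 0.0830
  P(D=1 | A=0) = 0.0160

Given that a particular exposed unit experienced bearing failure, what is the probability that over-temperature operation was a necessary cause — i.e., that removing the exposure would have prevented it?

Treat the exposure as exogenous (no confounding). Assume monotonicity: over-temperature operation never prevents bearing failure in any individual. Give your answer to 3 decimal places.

Let p₁ = 0.083, p₀ = 0.016.
Under exogeneity and monotonicity, PN = (p₁ − p₀) / p₁.
PN = (0.083 − 0.016) / 0.083 = 0.067 / 0.083 ≈ 0.8072

PN ≈ 0.807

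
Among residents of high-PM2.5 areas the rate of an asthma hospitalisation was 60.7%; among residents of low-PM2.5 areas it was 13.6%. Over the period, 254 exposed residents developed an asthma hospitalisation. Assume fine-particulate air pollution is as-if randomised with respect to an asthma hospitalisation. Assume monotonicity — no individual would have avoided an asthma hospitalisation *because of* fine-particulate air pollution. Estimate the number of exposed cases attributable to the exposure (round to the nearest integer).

p₁ = 0.607, p₀ = 0.136.
PN = (p₁ − p₀)/p₁ = (0.607 − 0.136) / 0.607 ≈ 0.77595.
Attributable cases ≈ PN × (exposed cases) = 0.77595 × 254 ≈ 197.09.

about 197 cases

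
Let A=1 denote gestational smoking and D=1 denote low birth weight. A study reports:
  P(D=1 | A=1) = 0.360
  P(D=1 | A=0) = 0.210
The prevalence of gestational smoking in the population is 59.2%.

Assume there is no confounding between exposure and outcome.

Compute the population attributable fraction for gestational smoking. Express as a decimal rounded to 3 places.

PAF ≈ 0.297

Let p₁ = 0.36, p₀ = 0.21.
Overall risk P(Y=1) = π·p₁ + (1−π)·p₀ = 0.592×0.36 + 0.408×0.21 = 0.2988.
Under exogeneity, PAF = [P(Y=1) − p₀] / P(Y=1).
PAF = (0.2988 − 0.21) / 0.2988 ≈ 0.2972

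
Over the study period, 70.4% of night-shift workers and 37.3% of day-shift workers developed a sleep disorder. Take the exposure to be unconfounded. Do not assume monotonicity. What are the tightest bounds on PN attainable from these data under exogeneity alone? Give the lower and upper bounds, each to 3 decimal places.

0.470 ≤ PN ≤ 0.891

p₁ = 0.704, p₀ = 0.373.
Under exogeneity alone the bounds on PN are max{0,(p₁−p₀)/p₁} ≤ PN ≤ min{1,(1−p₀)/p₁}.
  lower = (p₁ − p₀)/p₁ = 0.331 / 0.704 ≈ 0.4702
  upper = min{1, (1 − p₀)/p₁} = 0.627 / 0.704 ≈ 0.8906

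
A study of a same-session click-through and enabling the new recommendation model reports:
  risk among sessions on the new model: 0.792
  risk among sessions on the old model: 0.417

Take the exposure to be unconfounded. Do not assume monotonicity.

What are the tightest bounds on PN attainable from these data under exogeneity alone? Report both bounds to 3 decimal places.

Let p₁ = 0.792, p₀ = 0.417.
Under exogeneity alone the bounds on PN are max{0,(p₁−p₀)/p₁} ≤ PN ≤ min{1,(1−p₀)/p₁}.
  lower = (p₁ − p₀)/p₁ = 0.375 / 0.792 ≈ 0.4735
  upper = min{1, (1 − p₀)/p₁} = 0.583 / 0.792 ≈ 0.7361

0.473 ≤ PN ≤ 0.736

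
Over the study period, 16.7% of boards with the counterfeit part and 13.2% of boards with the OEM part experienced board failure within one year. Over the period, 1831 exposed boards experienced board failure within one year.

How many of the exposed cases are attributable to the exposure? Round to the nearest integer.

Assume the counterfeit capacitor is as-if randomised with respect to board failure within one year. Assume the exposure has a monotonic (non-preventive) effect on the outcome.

p₁ = 0.167, p₀ = 0.132.
PN = (p₁ − p₀)/p₁ = (0.167 − 0.132) / 0.167 ≈ 0.20958.
Attributable cases ≈ PN × (exposed cases) = 0.20958 × 1831 ≈ 383.74.

about 384 cases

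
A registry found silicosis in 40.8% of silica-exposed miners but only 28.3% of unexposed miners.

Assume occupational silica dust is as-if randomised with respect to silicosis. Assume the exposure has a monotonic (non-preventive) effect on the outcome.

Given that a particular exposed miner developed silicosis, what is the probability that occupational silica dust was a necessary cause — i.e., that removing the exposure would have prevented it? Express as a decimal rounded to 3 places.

PN ≈ 0.306

p₁ = 0.408, p₀ = 0.283.
Under exogeneity and monotonicity, PN = (p₁ − p₀) / p₁.
PN = (0.408 − 0.283) / 0.408 = 0.125 / 0.408 ≈ 0.3064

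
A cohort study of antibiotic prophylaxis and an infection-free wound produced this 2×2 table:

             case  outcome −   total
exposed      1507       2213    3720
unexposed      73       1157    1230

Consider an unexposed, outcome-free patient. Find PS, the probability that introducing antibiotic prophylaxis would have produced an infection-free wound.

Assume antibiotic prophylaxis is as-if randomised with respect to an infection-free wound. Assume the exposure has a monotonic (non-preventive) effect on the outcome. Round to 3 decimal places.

PS ≈ 0.368

p₁ = P(outcome | exposed) = 1507/3720 = 0.40511
p₀ = P(outcome | unexposed) = 73/1230 = 0.05935
Under exogeneity and monotonicity, PS = (p₁ − p₀) / (1 − p₀).
PS = (0.40511 − 0.05935) / (1 − 0.05935) = 0.34576 / 0.94065 ≈ 0.3676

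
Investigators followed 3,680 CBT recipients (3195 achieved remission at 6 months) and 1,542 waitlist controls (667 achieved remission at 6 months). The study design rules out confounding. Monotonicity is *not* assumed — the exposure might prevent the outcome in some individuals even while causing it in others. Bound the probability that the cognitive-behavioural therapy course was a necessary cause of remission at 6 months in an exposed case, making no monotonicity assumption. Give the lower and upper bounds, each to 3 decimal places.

p₁ = P(outcome | exposed) = 3195/3680 = 0.86821
p₀ = P(outcome | unexposed) = 667/1542 = 0.43256
Under exogeneity alone the bounds on PN are max{0,(p₁−p₀)/p₁} ≤ PN ≤ min{1,(1−p₀)/p₁}.
  lower = (p₁ − p₀)/p₁ = 0.43565 / 0.86821 ≈ 0.5018
  upper = min{1, (1 − p₀)/p₁} = 0.56744 / 0.86821 ≈ 0.6536

0.502 ≤ PN ≤ 0.654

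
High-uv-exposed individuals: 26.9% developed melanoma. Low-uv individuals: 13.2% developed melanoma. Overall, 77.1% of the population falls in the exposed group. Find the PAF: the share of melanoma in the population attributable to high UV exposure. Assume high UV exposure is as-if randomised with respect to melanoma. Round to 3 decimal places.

PAF ≈ 0.445

p₁ = 0.269, p₀ = 0.132.
Overall risk P(Y=1) = π·p₁ + (1−π)·p₀ = 0.771×0.269 + 0.229×0.132 = 0.23763.
Under exogeneity, PAF = [P(Y=1) − p₀] / P(Y=1).
PAF = (0.23763 − 0.132) / 0.23763 ≈ 0.4445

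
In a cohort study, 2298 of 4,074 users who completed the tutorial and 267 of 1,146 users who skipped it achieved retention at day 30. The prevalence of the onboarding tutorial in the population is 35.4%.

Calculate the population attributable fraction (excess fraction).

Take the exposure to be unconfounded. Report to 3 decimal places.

p₁ = P(outcome | exposed) = 2298/4074 = 0.56406
p₀ = P(outcome | unexposed) = 267/1146 = 0.23298
Overall risk P(Y=1) = π·p₁ + (1−π)·p₀ = 0.354×0.56406 + 0.646×0.23298 = 0.35019.
Under exogeneity, PAF = [P(Y=1) − p₀] / P(Y=1).
PAF = (0.35019 − 0.23298) / 0.35019 ≈ 0.3347

PAF ≈ 0.335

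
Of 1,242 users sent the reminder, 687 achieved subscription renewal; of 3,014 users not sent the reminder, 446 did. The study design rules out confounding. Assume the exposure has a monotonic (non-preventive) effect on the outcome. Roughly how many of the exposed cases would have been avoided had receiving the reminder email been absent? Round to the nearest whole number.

about 503 cases

p₁ = P(outcome | exposed) = 687/1242 = 0.55314
p₀ = P(outcome | unexposed) = 446/3014 = 0.14798
PN = (p₁ − p₀)/p₁ = (0.55314 − 0.14798) / 0.55314 ≈ 0.73248.
Attributable cases ≈ PN × (exposed cases) = 0.73248 × 687 ≈ 503.21.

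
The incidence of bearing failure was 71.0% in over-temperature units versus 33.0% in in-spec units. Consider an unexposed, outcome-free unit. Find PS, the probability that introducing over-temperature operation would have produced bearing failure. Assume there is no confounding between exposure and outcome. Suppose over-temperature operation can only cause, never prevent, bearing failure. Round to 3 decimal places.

p₁ = 0.71, p₀ = 0.33.
Under exogeneity and monotonicity, PS = (p₁ − p₀) / (1 − p₀).
PS = (0.71 − 0.33) / (1 − 0.33) = 0.38 / 0.67 ≈ 0.5672

PS ≈ 0.567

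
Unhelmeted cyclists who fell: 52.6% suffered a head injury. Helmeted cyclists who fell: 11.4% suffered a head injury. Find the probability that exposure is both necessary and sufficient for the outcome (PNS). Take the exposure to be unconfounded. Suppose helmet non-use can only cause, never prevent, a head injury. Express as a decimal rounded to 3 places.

p₁ = 0.526, p₀ = 0.114.
Under exogeneity and monotonicity, PNS = p₁ − p₀.
PNS = 0.526 − 0.114 = 0.412

PNS ≈ 0.412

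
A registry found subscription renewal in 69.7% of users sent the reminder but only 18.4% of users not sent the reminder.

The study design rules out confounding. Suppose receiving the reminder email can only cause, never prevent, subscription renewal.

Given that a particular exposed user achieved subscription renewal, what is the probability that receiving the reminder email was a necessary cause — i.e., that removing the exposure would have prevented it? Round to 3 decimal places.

PN ≈ 0.736

p₁ = 0.697, p₀ = 0.184.
Under exogeneity and monotonicity, PN = (p₁ − p₀) / p₁.
PN = (0.697 − 0.184) / 0.697 = 0.513 / 0.697 ≈ 0.7360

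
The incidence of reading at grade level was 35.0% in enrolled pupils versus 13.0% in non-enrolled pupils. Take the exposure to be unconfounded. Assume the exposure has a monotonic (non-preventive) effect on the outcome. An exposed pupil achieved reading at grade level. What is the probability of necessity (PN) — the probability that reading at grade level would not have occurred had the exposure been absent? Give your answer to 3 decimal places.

p₁ = 0.35, p₀ = 0.13.
Under exogeneity and monotonicity, PN = (p₁ − p₀) / p₁.
PN = (0.35 − 0.13) / 0.35 = 0.22 / 0.35 ≈ 0.6286

PN ≈ 0.629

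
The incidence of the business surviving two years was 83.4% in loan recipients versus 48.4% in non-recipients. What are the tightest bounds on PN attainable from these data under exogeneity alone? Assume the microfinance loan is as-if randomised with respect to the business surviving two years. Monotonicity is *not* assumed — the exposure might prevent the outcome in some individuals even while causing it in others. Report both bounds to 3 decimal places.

0.420 ≤ PN ≤ 0.619

p₁ = 0.834, p₀ = 0.484.
Under exogeneity alone the bounds on PN are max{0,(p₁−p₀)/p₁} ≤ PN ≤ min{1,(1−p₀)/p₁}.
  lower = (p₁ − p₀)/p₁ = 0.35 / 0.834 ≈ 0.4197
  upper = min{1, (1 − p₀)/p₁} = 0.516 / 0.834 ≈ 0.6187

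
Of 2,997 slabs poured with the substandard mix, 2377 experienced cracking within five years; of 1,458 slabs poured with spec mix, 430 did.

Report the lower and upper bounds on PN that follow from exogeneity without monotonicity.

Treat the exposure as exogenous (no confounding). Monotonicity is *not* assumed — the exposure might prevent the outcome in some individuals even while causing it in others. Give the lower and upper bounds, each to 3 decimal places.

p₁ = P(outcome | exposed) = 2377/2997 = 0.79313
p₀ = P(outcome | unexposed) = 430/1458 = 0.29492
Under exogeneity alone the bounds on PN are max{0,(p₁−p₀)/p₁} ≤ PN ≤ min{1,(1−p₀)/p₁}.
  lower = (p₁ − p₀)/p₁ = 0.4982 / 0.79313 ≈ 0.6281
  upper = min{1, (1 − p₀)/p₁} = 0.70508 / 0.79313 ≈ 0.8890

0.628 ≤ PN ≤ 0.889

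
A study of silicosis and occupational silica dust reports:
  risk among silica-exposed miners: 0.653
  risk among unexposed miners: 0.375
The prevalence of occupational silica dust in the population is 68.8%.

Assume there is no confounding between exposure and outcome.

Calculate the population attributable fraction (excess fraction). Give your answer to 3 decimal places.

PAF ≈ 0.338

Let p₁ = 0.653, p₀ = 0.375.
Overall risk P(Y=1) = π·p₁ + (1−π)·p₀ = 0.688×0.653 + 0.312×0.375 = 0.56626.
Under exogeneity, PAF = [P(Y=1) − p₀] / P(Y=1).
PAF = (0.56626 − 0.375) / 0.56626 ≈ 0.3378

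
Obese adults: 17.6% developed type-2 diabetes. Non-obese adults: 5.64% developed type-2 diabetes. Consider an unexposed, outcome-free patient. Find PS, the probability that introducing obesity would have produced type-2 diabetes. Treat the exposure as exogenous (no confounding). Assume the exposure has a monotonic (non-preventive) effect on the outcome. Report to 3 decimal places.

PS ≈ 0.127

p₁ = 0.176, p₀ = 0.0564.
Under exogeneity and monotonicity, PS = (p₁ − p₀) / (1 − p₀).
PS = (0.176 − 0.0564) / (1 − 0.0564) = 0.1196 / 0.9436 ≈ 0.1267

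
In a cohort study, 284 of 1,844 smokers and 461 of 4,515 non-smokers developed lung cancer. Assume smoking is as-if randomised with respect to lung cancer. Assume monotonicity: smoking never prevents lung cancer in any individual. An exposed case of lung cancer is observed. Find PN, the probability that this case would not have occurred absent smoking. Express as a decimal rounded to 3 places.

p₁ = P(outcome | exposed) = 284/1844 = 0.15401
p₀ = P(outcome | unexposed) = 461/4515 = 0.1021
Under exogeneity and monotonicity, PN = (p₁ − p₀) / p₁.
PN = (0.15401 − 0.1021) / 0.15401 = 0.051909 / 0.15401 ≈ 0.3370

PN ≈ 0.337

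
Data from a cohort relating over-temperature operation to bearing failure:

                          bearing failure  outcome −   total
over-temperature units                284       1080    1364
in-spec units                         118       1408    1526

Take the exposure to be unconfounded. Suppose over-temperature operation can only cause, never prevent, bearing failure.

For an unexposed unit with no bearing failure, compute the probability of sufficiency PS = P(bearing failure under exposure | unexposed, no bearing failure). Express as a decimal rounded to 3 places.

p₁ = P(outcome | exposed) = 284/1364 = 0.20821
p₀ = P(outcome | unexposed) = 118/1526 = 0.077326
Under exogeneity and monotonicity, PS = (p₁ − p₀)/(1 − p₀).
PS = (0.20821 − 0.077326) / 0.92267 ≈ 0.1419

PS ≈ 0.142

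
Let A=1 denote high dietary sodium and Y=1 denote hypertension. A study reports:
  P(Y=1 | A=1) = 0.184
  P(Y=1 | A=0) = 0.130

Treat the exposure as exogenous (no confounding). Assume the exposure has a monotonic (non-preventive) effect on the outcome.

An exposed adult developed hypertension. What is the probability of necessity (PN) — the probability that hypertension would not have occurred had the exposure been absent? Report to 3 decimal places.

Let p₁ = 0.184, p₀ = 0.13.
Under exogeneity and monotonicity, PN = (p₁ − p₀) / p₁.
PN = (0.184 − 0.13) / 0.184 = 0.054 / 0.184 ≈ 0.2935

PN ≈ 0.293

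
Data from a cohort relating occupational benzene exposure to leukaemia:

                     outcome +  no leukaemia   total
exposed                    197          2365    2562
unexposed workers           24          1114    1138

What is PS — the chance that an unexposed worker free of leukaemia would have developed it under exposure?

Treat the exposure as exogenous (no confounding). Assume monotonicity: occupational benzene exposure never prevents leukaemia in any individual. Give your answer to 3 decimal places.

PS ≈ 0.057

p₁ = P(outcome | exposed) = 197/2562 = 0.076893
p₀ = P(outcome | unexposed) = 24/1138 = 0.02109
Under exogeneity and monotonicity, PS = (p₁ − p₀)/(1 − p₀).
PS = (0.076893 − 0.02109) / 0.97891 ≈ 0.0570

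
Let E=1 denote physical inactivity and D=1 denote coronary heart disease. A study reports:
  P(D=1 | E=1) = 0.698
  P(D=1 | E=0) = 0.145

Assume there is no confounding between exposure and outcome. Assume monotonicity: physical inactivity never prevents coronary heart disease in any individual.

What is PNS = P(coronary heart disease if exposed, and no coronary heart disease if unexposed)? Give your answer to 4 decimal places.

PNS ≈ 0.5530

Let p₁ = 0.698, p₀ = 0.145.
Under exogeneity and monotonicity, PNS = p₁ − p₀.
PNS = 0.698 − 0.145 = 0.553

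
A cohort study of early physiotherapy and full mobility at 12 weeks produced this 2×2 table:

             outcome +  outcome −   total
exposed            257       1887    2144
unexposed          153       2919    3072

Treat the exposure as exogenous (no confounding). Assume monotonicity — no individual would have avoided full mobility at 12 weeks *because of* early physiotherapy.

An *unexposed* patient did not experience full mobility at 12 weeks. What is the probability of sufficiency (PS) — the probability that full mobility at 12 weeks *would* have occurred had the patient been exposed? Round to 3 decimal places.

PS ≈ 0.074

p₁ = P(outcome | exposed) = 257/2144 = 0.11987
p₀ = P(outcome | unexposed) = 153/3072 = 0.049805
Under exogeneity and monotonicity, PS = (p₁ − p₀)/(1 − p₀).
PS = (0.11987 − 0.049805) / 0.9502 ≈ 0.0737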